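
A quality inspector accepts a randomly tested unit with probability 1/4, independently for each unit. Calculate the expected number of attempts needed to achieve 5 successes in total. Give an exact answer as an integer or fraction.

By linearity (sum of 5 independent geometric waits), E[trials] = 5/p = 5/(1/4) = 20.

20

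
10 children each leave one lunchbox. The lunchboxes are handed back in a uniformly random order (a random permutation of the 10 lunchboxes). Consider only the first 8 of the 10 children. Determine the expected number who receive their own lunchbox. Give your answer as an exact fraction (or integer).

4/5

Let Xᵢ = 1 if person i gets their own lunchbox. For each i, P(Xᵢ=1) = 1/10.
By linearity of expectation, E[X₁+…+X_8] = 8·(1/10) = 4/5.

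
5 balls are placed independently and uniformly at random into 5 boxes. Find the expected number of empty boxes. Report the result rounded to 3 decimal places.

Let Xⱼ=1 if box j is empty. P(Xⱼ=1) = ((5-1)/5)^5 = 1024/3125.
By linearity, E[#empty] = 5·1024/3125 = 1024/625.
≈ 1.638

1.638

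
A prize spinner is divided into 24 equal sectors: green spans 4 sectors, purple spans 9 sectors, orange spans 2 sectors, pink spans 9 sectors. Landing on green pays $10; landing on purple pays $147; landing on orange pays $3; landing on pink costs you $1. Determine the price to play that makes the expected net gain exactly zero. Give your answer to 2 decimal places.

$56.67

E[payout] = (4/24)·10 + (9/24)·147 + (2/24)·3 + (9/24)·(-1) = 170/3
Fair fee = E[payout] = 170/3 ≈ $56.67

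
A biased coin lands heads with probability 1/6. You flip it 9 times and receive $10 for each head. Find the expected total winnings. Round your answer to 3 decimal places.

$15.000

E[#heads] = 9·1/6 = 3/2 (linearity over flips).
E[winnings] = 10·3/2 = 15.
≈ 15.000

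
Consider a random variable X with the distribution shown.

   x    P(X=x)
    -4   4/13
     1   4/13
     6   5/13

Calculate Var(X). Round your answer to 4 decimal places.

E[X] = (4/13)·(-4) + (4/13)·1 + (5/13)·6 = 18/13
E[X²] = (4/13)·16 + (4/13)·1 + (5/13)·36 = 248/13
Var(X) = 248/13 − (18/13)² = 2900/169 ≈ 17.1598

17.1598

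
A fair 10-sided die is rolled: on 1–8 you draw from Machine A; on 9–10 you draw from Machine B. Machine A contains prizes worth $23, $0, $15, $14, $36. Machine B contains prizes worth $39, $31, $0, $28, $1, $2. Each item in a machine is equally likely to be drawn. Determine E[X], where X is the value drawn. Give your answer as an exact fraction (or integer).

2617/150 dollars

E[X | Machine A] = (23 + 0 + 15 + 14 + 36)/5 = 88/5
E[X | Machine B] = (39 + 31 + 0 + 28 + 1 + 2)/6 = 101/6
E[X] = (4/5)·88/5 + (1/5)·101/6 = 2617/150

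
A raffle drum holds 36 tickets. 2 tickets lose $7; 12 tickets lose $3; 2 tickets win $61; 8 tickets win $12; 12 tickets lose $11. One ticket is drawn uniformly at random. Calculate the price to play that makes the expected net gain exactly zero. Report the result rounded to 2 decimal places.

E[payout] = (2/36)·(-7) + (12/36)·(-3) + (2/36)·61 + (8/36)·12 + (12/36)·(-11) = 1
Fair fee = E[payout] = 1 ≈ $1.00

$1.00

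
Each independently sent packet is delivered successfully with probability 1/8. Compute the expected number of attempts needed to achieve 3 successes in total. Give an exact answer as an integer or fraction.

24

By linearity (sum of 3 independent geometric waits), E[trials] = 3/p = 3/(1/8) = 24.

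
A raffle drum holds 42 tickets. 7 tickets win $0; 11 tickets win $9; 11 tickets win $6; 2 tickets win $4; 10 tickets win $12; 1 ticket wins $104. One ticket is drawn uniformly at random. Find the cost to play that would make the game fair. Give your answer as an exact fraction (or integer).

E[payout] = (7/42)·0 + (11/42)·9 + (11/42)·6 + (2/42)·4 + (10/42)·12 + (1/42)·104 = 397/42
Fair fee = E[payout] = 397/42

397/42 dollars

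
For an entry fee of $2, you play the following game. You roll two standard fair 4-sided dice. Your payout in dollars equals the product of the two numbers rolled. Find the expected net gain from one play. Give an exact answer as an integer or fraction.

17/4 dollars

Distribution of the product of the two numbers rolled: 1 w.p. 1/16, 2 w.p. 1/8, 3 w.p. 1/8, 4 w.p. 3/16, 6 w.p. 1/8, 8 w.p. 1/8, …
E[payout] = (1/16)·1 + (1/8)·2 + (1/8)·3 + (3/16)·4 + (1/8)·6 + (1/8)·8 + (1/16)·9 + (1/8)·12 + (1/16)·16 = 25/4
Expected profit = 25/4 − 2 = 17/4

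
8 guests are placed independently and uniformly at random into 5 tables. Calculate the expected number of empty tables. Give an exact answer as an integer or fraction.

Let Xⱼ=1 if table j is empty. P(Xⱼ=1) = ((5-1)/5)^8 = 65536/390625.
By linearity, E[#empty] = 5·65536/390625 = 65536/78125.

65536/78125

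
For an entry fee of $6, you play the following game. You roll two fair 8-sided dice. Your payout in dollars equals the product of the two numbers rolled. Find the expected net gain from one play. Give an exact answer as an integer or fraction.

Distribution of the product of the two numbers rolled: 1 w.p. 1/64, 2 w.p. 1/32, 3 w.p. 1/32, 4 w.p. 3/64, 5 w.p. 1/32, 6 w.p. 1/16, …
E[payout] = (1/64)·1 + (1/32)·2 + (1/32)·3 + (3/64)·4 + (1/32)·5 + (1/16)·6 + (1/32)·7 + (1/16)·8 + (1/64)·9 + (1/32)·10 + (1/16)·12 + (1/32)·14 + (1/32)·15 + (3/64)·16 + (1/32)·18 + (1/32)·20 + (1/32)·21 + (1/16)·24 + (1/64)·25 + (1/32)·28 + (1/32)·30 + (1/32)·32 + (1/32)·35 + (1/64)·36 + (1/32)·40 + (1/32)·42 + (1/32)·48 + (1/64)·49 + (1/32)·56 + (1/64)·64 = 81/4
Expected profit = 81/4 − 6 = 57/4

57/4 dollars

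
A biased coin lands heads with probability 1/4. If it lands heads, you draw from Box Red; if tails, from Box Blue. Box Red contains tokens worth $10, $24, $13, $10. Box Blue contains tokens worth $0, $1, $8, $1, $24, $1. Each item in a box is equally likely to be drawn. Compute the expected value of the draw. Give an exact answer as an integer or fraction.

127/16 dollars

E[X | Box Red] = (10 + 24 + 13 + 10)/4 = 57/4
E[X | Box Blue] = (0 + 1 + 8 + 1 + 24 + 1)/6 = 35/6
E[X] = (1/4)·57/4 + (3/4)·35/6 = 127/16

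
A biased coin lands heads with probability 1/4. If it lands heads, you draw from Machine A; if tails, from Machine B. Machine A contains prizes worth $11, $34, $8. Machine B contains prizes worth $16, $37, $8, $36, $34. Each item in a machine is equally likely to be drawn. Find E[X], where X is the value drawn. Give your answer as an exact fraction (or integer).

E[X | Machine A] = (11 + 34 + 8)/3 = 53/3
E[X | Machine B] = (16 + 37 + 8 + 36 + 34)/5 = 131/5
E[X] = (1/4)·53/3 + (3/4)·131/5 = 361/15

361/15 dollars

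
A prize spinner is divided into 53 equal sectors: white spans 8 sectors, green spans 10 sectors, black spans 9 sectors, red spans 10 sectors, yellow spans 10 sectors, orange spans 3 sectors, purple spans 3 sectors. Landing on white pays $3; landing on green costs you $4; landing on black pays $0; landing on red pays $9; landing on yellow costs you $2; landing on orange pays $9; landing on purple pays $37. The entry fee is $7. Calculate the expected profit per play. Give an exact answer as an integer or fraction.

-179/53 dollars

E[payout] = (8/53)·3 + (10/53)·(-4) + (9/53)·0 + (10/53)·9 + (10/53)·(-2) + (3/53)·9 + (3/53)·37 = 192/53
Expected profit = 192/53 − 7 = -179/53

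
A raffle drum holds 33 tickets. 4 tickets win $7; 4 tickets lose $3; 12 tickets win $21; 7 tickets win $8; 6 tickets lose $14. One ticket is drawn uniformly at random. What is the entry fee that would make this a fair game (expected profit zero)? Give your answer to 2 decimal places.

$7.27

E[payout] = (4/33)·7 + (4/33)·(-3) + (12/33)·21 + (7/33)·8 + (6/33)·(-14) = 80/11
Fair fee = E[payout] = 80/11 ≈ $7.27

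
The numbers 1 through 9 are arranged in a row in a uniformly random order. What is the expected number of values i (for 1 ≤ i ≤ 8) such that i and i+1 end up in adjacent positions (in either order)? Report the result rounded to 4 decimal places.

For each i ∈ {1,…,8}, let Xᵢ = 1 if i and i+1 are adjacent. P(Xᵢ=1) = 2·(9−1)!/9! = 2/9.
By linearity, E[ΣXᵢ] = (8)·(2/9) = 16/9.
≈ 1.7778

1.7778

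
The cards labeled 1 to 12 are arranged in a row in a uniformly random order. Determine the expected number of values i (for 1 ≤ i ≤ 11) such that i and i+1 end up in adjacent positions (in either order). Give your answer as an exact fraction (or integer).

For each i ∈ {1,…,11}, let Xᵢ = 1 if i and i+1 are adjacent. P(Xᵢ=1) = 2·(12−1)!/12! = 2/12.
By linearity, E[ΣXᵢ] = (11)·(2/12) = 11/6.

11/6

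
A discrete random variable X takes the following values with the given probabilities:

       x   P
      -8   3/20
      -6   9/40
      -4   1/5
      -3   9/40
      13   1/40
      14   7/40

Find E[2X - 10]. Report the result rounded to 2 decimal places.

-12.50

E[2x-10] = (3/20)·(-26) + (9/40)·(-22) + (1/5)·(-18) + (9/40)·(-16) + (1/40)·16 + (7/40)·18
     = -25/2 ≈ -12.50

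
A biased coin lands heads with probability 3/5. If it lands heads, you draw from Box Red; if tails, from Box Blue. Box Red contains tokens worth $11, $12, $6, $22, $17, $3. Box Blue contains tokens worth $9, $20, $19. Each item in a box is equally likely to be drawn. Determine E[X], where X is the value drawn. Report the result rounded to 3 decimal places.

E[X | Box Red] = (11 + 12 + 6 + 22 + 17 + 3)/6 = 71/6
E[X | Box Blue] = (9 + 20 + 19)/3 = 16
E[X] = (3/5)·71/6 + (2/5)·16 = 27/2 ≈ 13.500

$13.500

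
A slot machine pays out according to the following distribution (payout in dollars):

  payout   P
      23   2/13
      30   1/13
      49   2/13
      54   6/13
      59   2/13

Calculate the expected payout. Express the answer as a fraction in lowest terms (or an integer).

616/13 dollars

E[X] = (2/13)·23 + (1/13)·30 + (2/13)·49 + (6/13)·54 + (2/13)·59
     = 616/13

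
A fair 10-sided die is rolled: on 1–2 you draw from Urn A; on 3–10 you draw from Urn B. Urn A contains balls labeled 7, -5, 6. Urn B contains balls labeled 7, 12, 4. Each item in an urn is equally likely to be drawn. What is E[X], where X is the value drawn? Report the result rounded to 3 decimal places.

E[X | Urn A] = (7 − 5 + 6)/3 = 8/3
E[X | Urn B] = (7 + 12 + 4)/3 = 23/3
E[X] = (1/5)·8/3 + (4/5)·23/3 = 20/3 ≈ 6.667

6.667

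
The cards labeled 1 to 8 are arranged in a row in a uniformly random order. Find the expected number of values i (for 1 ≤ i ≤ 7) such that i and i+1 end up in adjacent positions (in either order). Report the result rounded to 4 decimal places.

1.7500

For each i ∈ {1,…,7}, let Xᵢ = 1 if i and i+1 are adjacent. P(Xᵢ=1) = 2·(8−1)!/8! = 2/8.
By linearity, E[ΣXᵢ] = (7)·(2/8) = 7/4.
≈ 1.7500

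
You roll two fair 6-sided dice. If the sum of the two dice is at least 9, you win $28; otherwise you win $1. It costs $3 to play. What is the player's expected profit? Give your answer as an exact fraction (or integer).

E[payout] = (13/18)·1 + (5/18)·28 = 17/2
Expected profit = 17/2 − 3 = 11/2

11/2 dollars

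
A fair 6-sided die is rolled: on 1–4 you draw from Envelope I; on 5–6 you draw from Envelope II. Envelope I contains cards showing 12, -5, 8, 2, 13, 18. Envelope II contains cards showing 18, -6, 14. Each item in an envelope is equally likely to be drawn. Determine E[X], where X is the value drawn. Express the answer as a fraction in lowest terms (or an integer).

74/9

E[X | Envelope I] = (12 − 5 + 8 + 2 + 13 + 18)/6 = 8
E[X | Envelope II] = (18 − 6 + 14)/3 = 26/3
E[X] = (2/3)·8 + (1/3)·26/3 = 74/9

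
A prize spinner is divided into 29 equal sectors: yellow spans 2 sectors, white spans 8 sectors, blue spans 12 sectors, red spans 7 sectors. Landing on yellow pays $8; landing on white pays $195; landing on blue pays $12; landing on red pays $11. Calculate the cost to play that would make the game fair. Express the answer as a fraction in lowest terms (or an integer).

1797/29 dollars

E[payout] = (2/29)·8 + (8/29)·195 + (12/29)·12 + (7/29)·11 = 1797/29
Fair fee = E[payout] = 1797/29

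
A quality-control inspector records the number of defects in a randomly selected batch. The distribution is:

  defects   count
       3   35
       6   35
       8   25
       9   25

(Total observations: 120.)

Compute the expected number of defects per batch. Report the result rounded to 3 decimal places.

6.167

Total = 120, so P(defects=3) = 35/120, etc.
E[X] = (7/24)·3 + (7/24)·6 + (5/24)·8 + (5/24)·9
     = 37/6 ≈ 6.167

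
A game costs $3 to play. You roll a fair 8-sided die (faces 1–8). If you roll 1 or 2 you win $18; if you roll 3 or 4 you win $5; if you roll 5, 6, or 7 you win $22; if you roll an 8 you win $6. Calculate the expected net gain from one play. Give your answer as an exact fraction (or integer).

E[payout] = (1/4)·5 + (1/8)·6 + (1/4)·18 + (3/8)·22 = 59/4
Expected profit = 59/4 − 3 = 47/4

47/4 dollars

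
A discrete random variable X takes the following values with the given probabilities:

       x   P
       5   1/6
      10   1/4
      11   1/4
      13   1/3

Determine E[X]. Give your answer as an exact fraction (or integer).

125/12

E[X] = (1/6)·5 + (1/4)·10 + (1/4)·11 + (1/3)·13
     = 125/12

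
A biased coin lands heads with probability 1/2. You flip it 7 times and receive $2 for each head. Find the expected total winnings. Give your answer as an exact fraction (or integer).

E[#heads] = 7·1/2 = 7/2 (linearity over flips).
E[winnings] = 2·7/2 = 7.

$7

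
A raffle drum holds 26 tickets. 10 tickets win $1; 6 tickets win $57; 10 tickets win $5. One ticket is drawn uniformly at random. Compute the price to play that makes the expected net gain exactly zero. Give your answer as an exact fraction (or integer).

E[payout] = (10/26)·1 + (6/26)·57 + (10/26)·5 = 201/13
Fair fee = E[payout] = 201/13

201/13 dollars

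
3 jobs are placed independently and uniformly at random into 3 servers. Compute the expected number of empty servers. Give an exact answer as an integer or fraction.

8/9

Let Xⱼ=1 if server j is empty. P(Xⱼ=1) = ((3-1)/3)^3 = 8/27.
By linearity, E[#empty] = 3·8/27 = 8/9.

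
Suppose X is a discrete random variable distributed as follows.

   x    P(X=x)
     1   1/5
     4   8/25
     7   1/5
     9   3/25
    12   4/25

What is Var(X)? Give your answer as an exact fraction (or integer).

E[X] = (1/5)·1 + (8/25)·4 + (1/5)·7 + (3/25)·9 + (4/25)·12 = 147/25
E[X²] = (1/5)·1 + (8/25)·16 + (1/5)·49 + (3/25)·81 + (4/25)·144 = 1197/25
Var(X) = 1197/25 − (147/25)² = 8316/625

8316/625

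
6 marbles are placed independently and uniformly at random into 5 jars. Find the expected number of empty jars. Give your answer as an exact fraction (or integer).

4096/3125

Let Xⱼ=1 if jar j is empty. P(Xⱼ=1) = ((5-1)/5)^6 = 4096/15625.
By linearity, E[#empty] = 5·4096/15625 = 4096/3125.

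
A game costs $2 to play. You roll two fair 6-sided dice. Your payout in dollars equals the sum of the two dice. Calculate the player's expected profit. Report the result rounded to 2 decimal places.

$5.00

Distribution of the sum of the two dice: 2 w.p. 1/36, 3 w.p. 1/18, 4 w.p. 1/12, 5 w.p. 1/9, 6 w.p. 5/36, 7 w.p. 1/6, …
E[payout] = (1/36)·2 + (1/18)·3 + (1/12)·4 + (1/9)·5 + (5/36)·6 + (1/6)·7 + (5/36)·8 + (1/9)·9 + (1/12)·10 + (1/18)·11 + (1/36)·12 = 7
Expected profit = 7 − 2 = 5 ≈ $5.00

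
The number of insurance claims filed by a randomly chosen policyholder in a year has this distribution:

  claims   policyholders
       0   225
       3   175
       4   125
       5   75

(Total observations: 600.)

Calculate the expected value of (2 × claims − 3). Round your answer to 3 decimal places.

Total = 600, so P(claims=0) = 225/600, etc.
E[2x-3] = (3/8)·(-3) + (7/24)·3 + (5/24)·5 + (1/8)·7
     = 5/3 ≈ 1.667

1.667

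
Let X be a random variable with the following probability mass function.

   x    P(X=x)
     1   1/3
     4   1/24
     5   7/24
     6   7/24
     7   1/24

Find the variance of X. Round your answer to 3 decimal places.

4.833

E[X] = (1/3)·1 + (1/24)·4 + (7/24)·5 + (7/24)·6 + (1/24)·7 = 4
E[X²] = (1/3)·1 + (1/24)·16 + (7/24)·25 + (7/24)·36 + (1/24)·49 = 125/6
Var(X) = 125/6 − (4)² = 29/6 ≈ 4.833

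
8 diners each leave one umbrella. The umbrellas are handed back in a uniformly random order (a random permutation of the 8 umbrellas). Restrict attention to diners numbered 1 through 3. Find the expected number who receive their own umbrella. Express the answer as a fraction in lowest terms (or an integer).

3/8

Let Xᵢ = 1 if person i gets their own umbrella. For each i, P(Xᵢ=1) = 1/8.
By linearity of expectation, E[X₁+…+X_3] = 3·(1/8) = 3/8.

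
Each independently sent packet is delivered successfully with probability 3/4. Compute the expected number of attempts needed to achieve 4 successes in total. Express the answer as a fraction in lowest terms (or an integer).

16/3

By linearity (sum of 4 independent geometric waits), E[trials] = 4/p = 4/(3/4) = 16/3.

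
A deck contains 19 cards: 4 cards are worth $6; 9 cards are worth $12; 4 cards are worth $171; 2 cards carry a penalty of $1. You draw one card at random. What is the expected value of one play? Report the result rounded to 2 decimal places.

E[payout] = (4/19)·6 + (9/19)·12 + (4/19)·171 + (2/19)·(-1) = 814/19
≈ $42.84

$42.84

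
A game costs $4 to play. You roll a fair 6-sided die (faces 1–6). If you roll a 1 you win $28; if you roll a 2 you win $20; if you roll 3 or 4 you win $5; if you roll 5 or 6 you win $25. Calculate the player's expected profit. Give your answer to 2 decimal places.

$14.00

E[payout] = (1/3)·5 + (1/6)·20 + (1/3)·25 + (1/6)·28 = 18
Expected profit = 18 − 4 = 14 ≈ $14.00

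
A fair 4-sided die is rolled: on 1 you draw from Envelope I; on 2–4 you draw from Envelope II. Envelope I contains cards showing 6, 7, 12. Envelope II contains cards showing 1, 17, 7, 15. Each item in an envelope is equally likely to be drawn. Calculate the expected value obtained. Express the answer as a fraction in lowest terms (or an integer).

E[X | Envelope I] = (6 + 7 + 12)/3 = 25/3
E[X | Envelope II] = (1 + 17 + 7 + 15)/4 = 10
E[X] = (1/4)·25/3 + (3/4)·10 = 115/12

115/12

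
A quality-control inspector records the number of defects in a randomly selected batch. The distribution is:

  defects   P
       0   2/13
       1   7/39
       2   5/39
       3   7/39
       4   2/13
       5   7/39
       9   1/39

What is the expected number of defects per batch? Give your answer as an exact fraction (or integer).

106/39

E[X] = (2/13)·0 + (7/39)·1 + (5/39)·2 + (7/39)·3 + (2/13)·4 + (7/39)·5 + (1/39)·9
     = 106/39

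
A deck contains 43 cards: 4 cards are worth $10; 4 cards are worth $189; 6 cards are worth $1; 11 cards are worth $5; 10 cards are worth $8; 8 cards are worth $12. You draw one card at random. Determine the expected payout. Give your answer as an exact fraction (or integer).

1033/43 dollars

E[payout] = (4/43)·10 + (4/43)·189 + (6/43)·1 + (11/43)·5 + (10/43)·8 + (8/43)·12 = 1033/43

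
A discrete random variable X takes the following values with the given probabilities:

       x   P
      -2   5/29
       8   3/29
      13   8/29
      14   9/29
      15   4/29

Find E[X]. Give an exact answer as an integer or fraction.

E[X] = (5/29)·(-2) + (3/29)·8 + (8/29)·13 + (9/29)·14 + (4/29)·15
     = 304/29

304/29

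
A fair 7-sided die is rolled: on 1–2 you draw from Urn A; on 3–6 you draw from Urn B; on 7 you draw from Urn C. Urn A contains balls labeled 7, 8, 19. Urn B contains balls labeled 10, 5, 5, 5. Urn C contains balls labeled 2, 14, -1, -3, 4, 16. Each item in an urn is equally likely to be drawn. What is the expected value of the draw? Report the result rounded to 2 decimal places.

E[X | Urn A] = (7 + 8 + 19)/3 = 34/3
E[X | Urn B] = (10 + 5 + 5 + 5)/4 = 25/4
E[X | Urn C] = (2 + 14 − 1 − 3 + 4 + 16)/6 = 16/3
E[X] = (2/7)·34/3 + (4/7)·25/4 + (1/7)·16/3 = 53/7 ≈ 7.57

7.57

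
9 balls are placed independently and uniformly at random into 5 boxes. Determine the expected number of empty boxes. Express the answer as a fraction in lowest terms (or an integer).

262144/390625

Let Xⱼ=1 if box j is empty. P(Xⱼ=1) = ((5-1)/5)^9 = 262144/1953125.
By linearity, E[#empty] = 5·262144/1953125 = 262144/390625.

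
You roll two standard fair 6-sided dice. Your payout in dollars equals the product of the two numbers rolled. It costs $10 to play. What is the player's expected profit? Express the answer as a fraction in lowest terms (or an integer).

Distribution of the product of the two numbers rolled: 1 w.p. 1/36, 2 w.p. 1/18, 3 w.p. 1/18, 4 w.p. 1/12, 5 w.p. 1/18, 6 w.p. 1/9, …
E[payout] = (1/36)·1 + (1/18)·2 + (1/18)·3 + (1/12)·4 + (1/18)·5 + (1/9)·6 + (1/18)·8 + (1/36)·9 + (1/18)·10 + (1/9)·12 + (1/18)·15 + (1/36)·16 + (1/18)·18 + (1/18)·20 + (1/18)·24 + (1/36)·25 + (1/18)·30 + (1/36)·36 = 49/4
Expected profit = 49/4 − 10 = 9/4

9/4 dollars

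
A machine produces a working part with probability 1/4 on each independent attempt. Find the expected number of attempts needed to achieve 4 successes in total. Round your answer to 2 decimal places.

By linearity (sum of 4 independent geometric waits), E[trials] = 4/p = 4/(1/4) = 16.
≈ 16.00

16.00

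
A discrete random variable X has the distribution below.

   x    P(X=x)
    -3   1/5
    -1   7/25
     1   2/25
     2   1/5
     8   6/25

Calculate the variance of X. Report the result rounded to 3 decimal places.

16.010

E[X] = (1/5)·(-3) + (7/25)·(-1) + (2/25)·1 + (1/5)·2 + (6/25)·8 = 38/25
E[X²] = (1/5)·9 + (7/25)·1 + (2/25)·1 + (1/5)·4 + (6/25)·64 = 458/25
Var(X) = 458/25 − (38/25)² = 10006/625 ≈ 16.010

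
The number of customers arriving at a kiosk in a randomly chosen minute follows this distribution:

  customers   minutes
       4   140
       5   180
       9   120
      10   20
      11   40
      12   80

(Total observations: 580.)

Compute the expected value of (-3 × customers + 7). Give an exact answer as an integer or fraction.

-418/29

Total = 580, so P(customers=4) = 140/580, etc.
E[-3x+7] = (7/29)·(-5) + (9/29)·(-8) + (6/29)·(-20) + (1/29)·(-23) + (2/29)·(-26) + (4/29)·(-29)
     = -418/29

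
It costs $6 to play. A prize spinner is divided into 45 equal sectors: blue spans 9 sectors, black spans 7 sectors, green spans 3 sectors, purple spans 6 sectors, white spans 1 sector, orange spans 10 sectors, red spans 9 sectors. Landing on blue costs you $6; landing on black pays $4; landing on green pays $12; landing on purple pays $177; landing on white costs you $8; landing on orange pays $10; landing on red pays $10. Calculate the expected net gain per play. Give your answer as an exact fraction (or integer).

328/15 dollars

E[payout] = (9/45)·(-6) + (7/45)·4 + (3/45)·12 + (6/45)·177 + (1/45)·(-8) + (10/45)·10 + (9/45)·10 = 418/15
Expected profit = 418/15 − 6 = 328/15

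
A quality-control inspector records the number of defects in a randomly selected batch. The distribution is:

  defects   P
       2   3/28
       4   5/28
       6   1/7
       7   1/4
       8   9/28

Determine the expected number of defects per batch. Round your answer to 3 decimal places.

E[X] = (3/28)·2 + (5/28)·4 + (1/7)·6 + (1/4)·7 + (9/28)·8
     = 171/28 ≈ 6.107

6.107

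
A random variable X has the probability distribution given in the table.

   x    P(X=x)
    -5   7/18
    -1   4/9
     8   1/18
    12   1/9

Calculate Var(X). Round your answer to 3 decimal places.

29.349

E[X] = (7/18)·(-5) + (4/9)·(-1) + (1/18)·8 + (1/9)·12 = -11/18
E[X²] = (7/18)·25 + (4/9)·1 + (1/18)·64 + (1/9)·144 = 535/18
Var(X) = 535/18 − (-11/18)² = 9509/324 ≈ 29.349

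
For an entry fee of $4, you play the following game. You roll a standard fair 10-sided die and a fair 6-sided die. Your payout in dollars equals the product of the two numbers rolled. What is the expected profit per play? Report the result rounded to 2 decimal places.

Distribution of the product of the two numbers rolled: 1 w.p. 1/60, 2 w.p. 1/30, 3 w.p. 1/30, 4 w.p. 1/20, 5 w.p. 1/30, 6 w.p. 1/15, …
E[payout] = (1/60)·1 + (1/30)·2 + (1/30)·3 + (1/20)·4 + (1/30)·5 + (1/15)·6 + (1/60)·7 + (1/20)·8 + (1/30)·9 + (1/20)·10 + (1/15)·12 + (1/60)·14 + (1/30)·15 + (1/30)·16 + (1/20)·18 + (1/20)·20 + (1/60)·21 + (1/20)·24 + (1/60)·25 + (1/60)·27 + (1/60)·28 + (1/20)·30 + (1/60)·32 + (1/60)·35 + (1/30)·36 + (1/30)·40 + (1/60)·42 + (1/60)·45 + (1/60)·48 + (1/60)·50 + (1/60)·54 + (1/60)·60 = 77/4
Expected profit = 77/4 − 4 = 61/4 ≈ $15.25

$15.25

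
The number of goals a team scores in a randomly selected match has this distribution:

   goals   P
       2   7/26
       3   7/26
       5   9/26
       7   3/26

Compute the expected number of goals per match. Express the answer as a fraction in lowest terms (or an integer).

E[X] = (7/26)·2 + (7/26)·3 + (9/26)·5 + (3/26)·7
     = 101/26

101/26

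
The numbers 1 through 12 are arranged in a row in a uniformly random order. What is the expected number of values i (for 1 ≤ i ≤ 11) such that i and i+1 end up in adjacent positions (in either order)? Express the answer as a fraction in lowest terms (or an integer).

11/6

For each i ∈ {1,…,11}, let Xᵢ = 1 if i and i+1 are adjacent. P(Xᵢ=1) = 2·(12−1)!/12! = 2/12.
By linearity, E[ΣXᵢ] = (11)·(2/12) = 11/6.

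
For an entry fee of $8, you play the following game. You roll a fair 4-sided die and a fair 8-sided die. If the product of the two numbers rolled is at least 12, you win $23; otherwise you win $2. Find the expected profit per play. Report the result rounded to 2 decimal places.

$3.19

E[payout] = (9/16)·2 + (7/16)·23 = 179/16
Expected profit = 179/16 − 8 = 51/16 ≈ $3.19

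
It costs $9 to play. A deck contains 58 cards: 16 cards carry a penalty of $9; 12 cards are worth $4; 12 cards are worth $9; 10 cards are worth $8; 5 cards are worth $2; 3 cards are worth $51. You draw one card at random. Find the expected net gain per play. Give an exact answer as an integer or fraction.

E[payout] = (16/58)·(-9) + (12/58)·4 + (12/58)·9 + (10/58)·8 + (5/58)·2 + (3/58)·51 = 255/58
Expected profit = 255/58 − 9 = -267/58

-267/58 dollars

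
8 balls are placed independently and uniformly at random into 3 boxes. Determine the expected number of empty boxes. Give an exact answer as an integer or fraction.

256/2187

Let Xⱼ=1 if box j is empty. P(Xⱼ=1) = ((3-1)/3)^8 = 256/6561.
By linearity, E[#empty] = 3·256/6561 = 256/2187.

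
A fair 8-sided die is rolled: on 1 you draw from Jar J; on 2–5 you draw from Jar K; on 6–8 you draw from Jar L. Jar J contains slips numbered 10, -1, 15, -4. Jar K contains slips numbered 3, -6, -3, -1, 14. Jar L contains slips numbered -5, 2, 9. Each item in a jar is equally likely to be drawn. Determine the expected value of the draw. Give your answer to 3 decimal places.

2.075

E[X | Jar J] = (10 − 1 + 15 − 4)/4 = 5
E[X | Jar K] = (3 − 6 − 3 − 1 + 14)/5 = 7/5
E[X | Jar L] = (-5 + 2 + 9)/3 = 2
E[X] = (1/8)·5 + (1/2)·7/5 + (3/8)·2 = 83/40 ≈ 2.075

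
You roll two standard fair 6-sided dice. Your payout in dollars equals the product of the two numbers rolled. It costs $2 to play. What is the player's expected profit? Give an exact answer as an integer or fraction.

41/4 dollars

Distribution of the product of the two numbers rolled: 1 w.p. 1/36, 2 w.p. 1/18, 3 w.p. 1/18, 4 w.p. 1/12, 5 w.p. 1/18, 6 w.p. 1/9, …
E[payout] = (1/36)·1 + (1/18)·2 + (1/18)·3 + (1/12)·4 + (1/18)·5 + (1/9)·6 + (1/18)·8 + (1/36)·9 + (1/18)·10 + (1/9)·12 + (1/18)·15 + (1/36)·16 + (1/18)·18 + (1/18)·20 + (1/18)·24 + (1/36)·25 + (1/18)·30 + (1/36)·36 = 49/4
Expected profit = 49/4 − 2 = 41/4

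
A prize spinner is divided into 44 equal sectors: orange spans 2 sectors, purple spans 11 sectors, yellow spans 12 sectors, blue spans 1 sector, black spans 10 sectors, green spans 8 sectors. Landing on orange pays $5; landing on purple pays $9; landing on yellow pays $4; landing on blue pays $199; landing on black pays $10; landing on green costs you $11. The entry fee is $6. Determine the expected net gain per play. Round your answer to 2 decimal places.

$2.36

E[payout] = (2/44)·5 + (11/44)·9 + (12/44)·4 + (1/44)·199 + (10/44)·10 + (8/44)·(-11) = 92/11
Expected profit = 92/11 − 6 = 26/11 ≈ $2.36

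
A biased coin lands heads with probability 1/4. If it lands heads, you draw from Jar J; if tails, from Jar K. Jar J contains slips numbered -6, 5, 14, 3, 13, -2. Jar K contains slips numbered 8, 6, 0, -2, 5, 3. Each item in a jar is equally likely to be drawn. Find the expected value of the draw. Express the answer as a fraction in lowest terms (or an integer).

E[X | Jar J] = (-6 + 5 + 14 + 3 + 13 − 2)/6 = 9/2
E[X | Jar K] = (8 + 6 + 0 − 2 + 5 + 3)/6 = 10/3
E[X] = (1/4)·9/2 + (3/4)·10/3 = 29/8

29/8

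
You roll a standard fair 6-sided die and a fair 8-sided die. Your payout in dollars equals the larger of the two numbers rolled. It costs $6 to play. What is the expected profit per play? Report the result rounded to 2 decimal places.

Distribution of the larger of the two numbers rolled: 1 w.p. 1/48, 2 w.p. 1/16, 3 w.p. 5/48, 4 w.p. 7/48, 5 w.p. 3/16, 6 w.p. 11/48, …
E[payout] = (1/48)·1 + (1/16)·2 + (5/48)·3 + (7/48)·4 + (3/16)·5 + (11/48)·6 + (1/8)·7 + (1/8)·8 = 251/48
Expected profit = 251/48 − 6 = -37/48 ≈ -$0.77

-$0.77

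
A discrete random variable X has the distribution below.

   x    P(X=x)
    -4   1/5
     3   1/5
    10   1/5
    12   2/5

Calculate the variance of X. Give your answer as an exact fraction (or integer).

976/25

E[X] = (1/5)·(-4) + (1/5)·3 + (1/5)·10 + (2/5)·12 = 33/5
E[X²] = (1/5)·16 + (1/5)·9 + (1/5)·100 + (2/5)·144 = 413/5
Var(X) = 413/5 − (33/5)² = 976/25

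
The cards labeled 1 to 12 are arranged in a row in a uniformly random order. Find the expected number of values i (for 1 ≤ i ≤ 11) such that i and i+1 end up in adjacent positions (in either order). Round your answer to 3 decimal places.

For each i ∈ {1,…,11}, let Xᵢ = 1 if i and i+1 are adjacent. P(Xᵢ=1) = 2·(12−1)!/12! = 2/12.
By linearity, E[ΣXᵢ] = (11)·(2/12) = 11/6.
≈ 1.833

1.833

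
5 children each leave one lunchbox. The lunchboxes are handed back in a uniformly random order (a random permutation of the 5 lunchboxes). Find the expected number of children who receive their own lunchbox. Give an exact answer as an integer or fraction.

1

Let Xᵢ = 1 if person i gets their own lunchbox. For each i, P(Xᵢ=1) = 1/5.
By linearity of expectation, E[X₁+…+X_5] = 5·(1/5) = 1.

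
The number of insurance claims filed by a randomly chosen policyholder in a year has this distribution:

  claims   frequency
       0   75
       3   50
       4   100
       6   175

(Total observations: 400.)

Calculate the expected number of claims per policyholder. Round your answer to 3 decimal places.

4.000

Total = 400, so P(claims=0) = 75/400, etc.
E[X] = (3/16)·0 + (1/8)·3 + (1/4)·4 + (7/16)·6
     = 4 ≈ 4.000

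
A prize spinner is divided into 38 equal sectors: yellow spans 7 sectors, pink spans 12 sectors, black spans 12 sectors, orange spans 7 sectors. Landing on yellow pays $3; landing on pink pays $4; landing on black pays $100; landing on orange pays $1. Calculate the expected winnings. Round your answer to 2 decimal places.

E[payout] = (7/38)·3 + (12/38)·4 + (12/38)·100 + (7/38)·1 = 638/19
≈ $33.58

$33.58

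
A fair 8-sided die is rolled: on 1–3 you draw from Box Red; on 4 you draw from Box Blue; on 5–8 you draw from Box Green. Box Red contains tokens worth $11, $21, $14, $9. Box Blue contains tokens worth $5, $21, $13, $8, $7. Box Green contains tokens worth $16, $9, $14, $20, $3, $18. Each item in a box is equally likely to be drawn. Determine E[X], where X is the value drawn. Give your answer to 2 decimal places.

E[X | Box Red] = (11 + 21 + 14 + 9)/4 = 55/4
E[X | Box Blue] = (5 + 21 + 13 + 8 + 7)/5 = 54/5
E[X | Box Green] = (16 + 9 + 14 + 20 + 3 + 18)/6 = 40/3
E[X] = (3/8)·55/4 + (1/8)·54/5 + (1/2)·40/3 = 6323/480 ≈ 13.17

$13.17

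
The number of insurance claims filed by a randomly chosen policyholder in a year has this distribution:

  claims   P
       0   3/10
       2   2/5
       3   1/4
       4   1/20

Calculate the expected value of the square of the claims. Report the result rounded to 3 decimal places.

E[X²] = (3/10)·0 + (2/5)·4 + (1/4)·9 + (1/20)·16
     = 93/20 ≈ 4.650

4.650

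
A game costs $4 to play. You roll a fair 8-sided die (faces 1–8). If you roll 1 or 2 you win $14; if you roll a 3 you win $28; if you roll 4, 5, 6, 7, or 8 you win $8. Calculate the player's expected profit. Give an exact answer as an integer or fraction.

$8

E[payout] = (5/8)·8 + (1/4)·14 + (1/8)·28 = 12
Expected profit = 12 − 4 = 8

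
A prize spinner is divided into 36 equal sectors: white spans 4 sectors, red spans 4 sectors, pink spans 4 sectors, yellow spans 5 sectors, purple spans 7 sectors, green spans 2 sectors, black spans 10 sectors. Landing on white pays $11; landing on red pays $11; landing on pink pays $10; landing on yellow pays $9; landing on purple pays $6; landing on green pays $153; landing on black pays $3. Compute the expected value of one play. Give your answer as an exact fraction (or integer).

E[payout] = (4/36)·11 + (4/36)·11 + (4/36)·10 + (5/36)·9 + (7/36)·6 + (2/36)·153 + (10/36)·3 = 551/36

551/36 dollars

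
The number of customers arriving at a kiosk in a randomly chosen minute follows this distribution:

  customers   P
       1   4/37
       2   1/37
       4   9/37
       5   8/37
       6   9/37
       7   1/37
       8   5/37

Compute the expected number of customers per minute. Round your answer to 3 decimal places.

E[X] = (4/37)·1 + (1/37)·2 + (9/37)·4 + (8/37)·5 + (9/37)·6 + (1/37)·7 + (5/37)·8
     = 183/37 ≈ 4.946

4.946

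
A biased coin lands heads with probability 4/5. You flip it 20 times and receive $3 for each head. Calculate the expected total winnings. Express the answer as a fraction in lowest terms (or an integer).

$48

E[#heads] = 20·4/5 = 16 (linearity over flips).
E[winnings] = 3·16 = 48.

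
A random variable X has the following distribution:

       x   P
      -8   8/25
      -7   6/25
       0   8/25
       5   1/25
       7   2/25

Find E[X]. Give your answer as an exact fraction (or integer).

E[X] = (8/25)·(-8) + (6/25)·(-7) + (8/25)·0 + (1/25)·5 + (2/25)·7
     = -87/25

-87/25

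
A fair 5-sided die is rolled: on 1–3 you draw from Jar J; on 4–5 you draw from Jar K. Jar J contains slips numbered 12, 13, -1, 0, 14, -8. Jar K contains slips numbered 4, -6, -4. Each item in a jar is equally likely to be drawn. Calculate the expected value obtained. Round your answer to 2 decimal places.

2.20

E[X | Jar J] = (12 + 13 − 1 + 0 + 14 − 8)/6 = 5
E[X | Jar K] = (4 − 6 − 4)/3 = -2
E[X] = (3/5)·5 + (2/5)·(-2) = 11/5 ≈ 2.20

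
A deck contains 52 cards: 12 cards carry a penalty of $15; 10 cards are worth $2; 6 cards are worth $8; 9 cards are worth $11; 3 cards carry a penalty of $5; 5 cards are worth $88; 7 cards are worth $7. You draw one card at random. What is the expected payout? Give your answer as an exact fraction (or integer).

461/52 dollars

E[payout] = (12/52)·(-15) + (10/52)·2 + (6/52)·8 + (9/52)·11 + (3/52)·(-5) + (5/52)·88 + (7/52)·7 = 461/52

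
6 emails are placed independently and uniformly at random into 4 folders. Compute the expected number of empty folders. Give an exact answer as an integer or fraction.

Let Xⱼ=1 if folder j is empty. P(Xⱼ=1) = ((4-1)/4)^6 = 729/4096.
By linearity, E[#empty] = 4·729/4096 = 729/1024.

729/1024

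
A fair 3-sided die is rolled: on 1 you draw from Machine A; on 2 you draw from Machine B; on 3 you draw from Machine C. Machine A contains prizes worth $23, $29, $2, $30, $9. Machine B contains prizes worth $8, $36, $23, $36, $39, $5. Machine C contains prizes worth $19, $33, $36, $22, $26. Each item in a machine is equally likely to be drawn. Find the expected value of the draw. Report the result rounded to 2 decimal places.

E[X | Machine A] = (23 + 29 + 2 + 30 + 9)/5 = 93/5
E[X | Machine B] = (8 + 36 + 23 + 36 + 39 + 5)/6 = 49/2
E[X | Machine C] = (19 + 33 + 36 + 22 + 26)/5 = 136/5
E[X] = (1/3)·93/5 + (1/3)·49/2 + (1/3)·136/5 = 703/30 ≈ 23.43

$23.43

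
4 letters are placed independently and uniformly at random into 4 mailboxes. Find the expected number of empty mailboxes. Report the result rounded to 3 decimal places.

Let Xⱼ=1 if mailbox j is empty. P(Xⱼ=1) = ((4-1)/4)^4 = 81/256.
By linearity, E[#empty] = 4·81/256 = 81/64.
≈ 1.266

1.266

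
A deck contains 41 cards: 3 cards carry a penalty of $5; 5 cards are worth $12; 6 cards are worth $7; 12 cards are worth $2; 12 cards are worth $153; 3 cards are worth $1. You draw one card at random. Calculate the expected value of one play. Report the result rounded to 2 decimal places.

$47.56

E[payout] = (3/41)·(-5) + (5/41)·12 + (6/41)·7 + (12/41)·2 + (12/41)·153 + (3/41)·1 = 1950/41
≈ $47.56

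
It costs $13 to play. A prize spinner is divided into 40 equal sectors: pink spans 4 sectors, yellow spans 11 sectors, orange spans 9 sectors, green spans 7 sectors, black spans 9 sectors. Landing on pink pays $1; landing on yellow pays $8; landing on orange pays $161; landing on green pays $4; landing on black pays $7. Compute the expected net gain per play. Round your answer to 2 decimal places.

$27.80

E[payout] = (4/40)·1 + (11/40)·8 + (9/40)·161 + (7/40)·4 + (9/40)·7 = 204/5
Expected profit = 204/5 − 13 = 139/5 ≈ $27.80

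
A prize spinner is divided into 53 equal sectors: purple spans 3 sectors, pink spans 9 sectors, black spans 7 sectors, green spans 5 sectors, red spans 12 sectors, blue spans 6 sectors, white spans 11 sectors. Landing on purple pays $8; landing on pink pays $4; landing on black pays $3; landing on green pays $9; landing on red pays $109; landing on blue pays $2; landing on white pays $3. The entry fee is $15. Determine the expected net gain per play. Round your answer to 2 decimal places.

$12.91

E[payout] = (3/53)·8 + (9/53)·4 + (7/53)·3 + (5/53)·9 + (12/53)·109 + (6/53)·2 + (11/53)·3 = 1479/53
Expected profit = 1479/53 − 15 = 684/53 ≈ $12.91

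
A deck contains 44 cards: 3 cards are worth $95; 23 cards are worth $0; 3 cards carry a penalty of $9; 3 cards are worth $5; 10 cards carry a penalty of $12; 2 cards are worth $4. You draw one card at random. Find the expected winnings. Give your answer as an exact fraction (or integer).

E[payout] = (3/44)·95 + (23/44)·0 + (3/44)·(-9) + (3/44)·5 + (10/44)·(-12) + (2/44)·4 = 161/44

161/44 dollars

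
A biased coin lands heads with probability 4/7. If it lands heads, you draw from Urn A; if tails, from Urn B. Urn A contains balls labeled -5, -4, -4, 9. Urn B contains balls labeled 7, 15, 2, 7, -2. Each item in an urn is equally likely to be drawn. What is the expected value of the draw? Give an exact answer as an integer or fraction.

E[X | Urn A] = (-5 − 4 − 4 + 9)/4 = -1
E[X | Urn B] = (7 + 15 + 2 + 7 − 2)/5 = 29/5
E[X] = (4/7)·(-1) + (3/7)·29/5 = 67/35

67/35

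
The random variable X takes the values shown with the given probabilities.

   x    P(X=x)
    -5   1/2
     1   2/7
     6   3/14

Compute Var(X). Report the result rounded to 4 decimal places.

E[X] = (1/2)·(-5) + (2/7)·1 + (3/14)·6 = -13/14
E[X²] = (1/2)·25 + (2/7)·1 + (3/14)·36 = 41/2
Var(X) = 41/2 − (-13/14)² = 3849/196 ≈ 19.6378

19.6378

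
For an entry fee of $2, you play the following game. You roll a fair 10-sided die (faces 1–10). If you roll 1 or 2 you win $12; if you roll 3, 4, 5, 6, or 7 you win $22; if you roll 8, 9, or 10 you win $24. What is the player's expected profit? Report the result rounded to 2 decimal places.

$18.60

E[payout] = (1/5)·12 + (1/2)·22 + (3/10)·24 = 103/5
Expected profit = 103/5 − 2 = 93/5 ≈ $18.60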